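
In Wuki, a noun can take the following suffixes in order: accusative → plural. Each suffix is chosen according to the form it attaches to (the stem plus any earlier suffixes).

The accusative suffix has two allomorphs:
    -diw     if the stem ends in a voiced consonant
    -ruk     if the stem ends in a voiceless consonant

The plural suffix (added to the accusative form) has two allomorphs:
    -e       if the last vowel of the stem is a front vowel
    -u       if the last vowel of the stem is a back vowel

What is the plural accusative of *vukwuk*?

*vukwuk*: final consonant = /k/, voiceless → -ruk → *vukwukruk*.
Since the last vowel of the accusative form *vukwukruk* is /u/ (a back vowel), it takes -u, giving *vukwukruku*.

vukwukruku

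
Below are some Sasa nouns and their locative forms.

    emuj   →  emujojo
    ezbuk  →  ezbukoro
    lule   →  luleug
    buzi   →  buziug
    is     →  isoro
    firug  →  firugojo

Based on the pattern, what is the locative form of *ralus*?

ralusoro

The suffix is conditioned by the final sound: -oro when the stem ends in a voiceless consonant (*ezbuk*, *is*); -ojo when the stem ends in a voiced consonant (*emuj*, *firug*); -ug when the stem ends in a vowel (*lule*, *buzi*).
*ralus*: final sound = /s/, a voiceless consonant → -oro → *ralusoro*.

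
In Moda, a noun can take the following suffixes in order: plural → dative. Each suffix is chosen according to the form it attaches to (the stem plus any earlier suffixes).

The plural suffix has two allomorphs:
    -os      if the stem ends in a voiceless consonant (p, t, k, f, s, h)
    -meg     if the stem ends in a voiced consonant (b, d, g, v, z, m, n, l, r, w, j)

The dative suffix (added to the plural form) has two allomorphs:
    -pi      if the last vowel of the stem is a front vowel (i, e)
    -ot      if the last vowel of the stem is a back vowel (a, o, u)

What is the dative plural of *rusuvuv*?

rusuvuvmegpi

*rusuvuv* — final consonant /v/ (voiced) → -meg → *rusuvuvmeg*.
The last vowel of the plural form *rusuvuvmeg* is /e/, which is a front vowel, so the dative suffix is -pi, giving *rusuvuvmegpi*.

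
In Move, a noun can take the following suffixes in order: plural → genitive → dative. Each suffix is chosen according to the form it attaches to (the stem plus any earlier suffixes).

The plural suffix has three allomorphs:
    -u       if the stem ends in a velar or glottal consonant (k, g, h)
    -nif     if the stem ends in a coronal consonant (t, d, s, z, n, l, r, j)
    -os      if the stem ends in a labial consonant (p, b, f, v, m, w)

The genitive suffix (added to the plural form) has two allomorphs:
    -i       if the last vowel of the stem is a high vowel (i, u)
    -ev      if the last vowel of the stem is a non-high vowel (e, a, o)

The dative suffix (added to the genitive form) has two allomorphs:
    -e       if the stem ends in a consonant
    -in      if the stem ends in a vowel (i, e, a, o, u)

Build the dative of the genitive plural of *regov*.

*regov* — final consonant /v/ (labial) → -os → *regovos*.
The plural form *regovos*: last vowel = /o/, a non-high vowel → -ev → *regovosev*.
The genitive form *regovosev* — final sound /v/ (a consonant) → -e → *regovoseve*.

regovoseve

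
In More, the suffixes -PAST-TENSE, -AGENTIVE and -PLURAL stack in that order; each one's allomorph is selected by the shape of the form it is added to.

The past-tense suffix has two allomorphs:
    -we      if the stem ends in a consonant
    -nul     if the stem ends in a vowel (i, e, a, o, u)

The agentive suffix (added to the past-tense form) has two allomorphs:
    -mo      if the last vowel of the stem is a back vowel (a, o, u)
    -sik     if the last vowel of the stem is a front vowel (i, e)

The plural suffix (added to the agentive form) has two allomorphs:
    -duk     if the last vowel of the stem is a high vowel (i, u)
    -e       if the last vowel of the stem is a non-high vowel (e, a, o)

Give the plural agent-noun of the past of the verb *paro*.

*paro*: final sound = /o/, a vowel → -nul → *paronul*.
Since the last vowel of the past-tense form *paronul* is /u/ (a back vowel), it takes -mo, giving *paronulmo*.
The agentive form *paronulmo*: last vowel = /o/, a non-high vowel → -e → *paronulmoe*.

paronulmoe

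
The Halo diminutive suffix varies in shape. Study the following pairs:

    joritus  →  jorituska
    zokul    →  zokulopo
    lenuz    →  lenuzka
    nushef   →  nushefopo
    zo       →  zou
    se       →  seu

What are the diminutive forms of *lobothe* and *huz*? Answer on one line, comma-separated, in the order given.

lobotheu, huzka

The pattern is sibilance of the final sound: -ka when the stem ends in a sibilant (*joritus*, *lenuz*); -opo when the stem ends in a non-sibilant consonant (*zokul*, *nushef*); -u when the stem ends in a vowel (*zo*, *se*).
The final sound of *lobothe* is /e/, which is a vowel, so the suffix is -u, giving *lobotheu*.
*huz* — final sound /z/ (a sibilant) → -ka → *huzka*.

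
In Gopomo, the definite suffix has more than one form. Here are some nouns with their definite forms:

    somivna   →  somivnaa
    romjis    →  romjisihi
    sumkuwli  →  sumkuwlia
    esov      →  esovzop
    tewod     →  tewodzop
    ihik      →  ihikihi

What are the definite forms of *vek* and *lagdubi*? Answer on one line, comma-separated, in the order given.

The alternation tracks the final sound of the stem — -ihi when the stem ends in a voiceless consonant (*romjis*, *ihik*); -zop when the stem ends in a voiced consonant (*esov*, *tewod*); -a when the stem ends in a vowel (*somivna*, *sumkuwli*).
The final sound of *vek* is /k/, which is a voiceless consonant, so the suffix is -ihi, giving *vekihi*.
The final sound of *lagdubi* is /i/, which is a vowel, so the suffix is -a, giving *lagdubia*.

vekihi, lagdubia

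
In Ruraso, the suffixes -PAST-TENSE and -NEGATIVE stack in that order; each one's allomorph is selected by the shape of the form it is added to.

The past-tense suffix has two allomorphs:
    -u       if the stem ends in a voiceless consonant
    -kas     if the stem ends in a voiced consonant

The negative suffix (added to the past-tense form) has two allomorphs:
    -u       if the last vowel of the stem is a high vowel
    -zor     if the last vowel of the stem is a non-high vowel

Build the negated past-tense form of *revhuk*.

Since the final consonant of *revhuk* is /k/ (voiceless), it takes -u, giving *revhuku*.
The past-tense form *revhuku*: last vowel = /u/, a high vowel → -u → *revhukuu*.

revhukuu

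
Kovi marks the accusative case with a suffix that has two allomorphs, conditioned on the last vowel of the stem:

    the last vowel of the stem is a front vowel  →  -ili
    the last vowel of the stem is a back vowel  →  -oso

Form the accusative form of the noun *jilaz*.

The last vowel of *jilaz* is /a/, which is a back vowel, so the suffix is -oso, giving *jilazoso*.

jilazoso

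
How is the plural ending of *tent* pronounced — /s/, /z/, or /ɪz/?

/s/

The stem *tent* ends in a voiceless non-sibilant consonant.
The plural suffix surfaces as /ɪz/ after sibilants, /s/ after other voiceless consonants, and /z/ after other voiced sounds.
So the plural -s on *tent* is pronounced /s/.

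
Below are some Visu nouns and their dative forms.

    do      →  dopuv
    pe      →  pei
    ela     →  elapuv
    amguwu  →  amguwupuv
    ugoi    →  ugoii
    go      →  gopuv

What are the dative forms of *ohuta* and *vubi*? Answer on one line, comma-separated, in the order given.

The pattern is front/back vowel harmony: -i when the last vowel of the stem is a front vowel (*pe*, *ugoi*); -puv when the last vowel of the stem is a back vowel (*do*, *ela*, *amguwu*, *go*).
Since the last vowel of *ohuta* is /a/ (a back vowel), it takes -puv, giving *ohutapuv*.
Since the last vowel of *vubi* is /i/ (a front vowel), it takes -i, giving *vubii*.

ohutapuv, vubii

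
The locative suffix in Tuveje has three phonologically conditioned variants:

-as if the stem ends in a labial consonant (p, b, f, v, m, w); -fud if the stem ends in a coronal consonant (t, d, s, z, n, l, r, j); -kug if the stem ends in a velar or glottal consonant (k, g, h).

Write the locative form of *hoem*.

hoemas

The final consonant of *hoem* is /m/, which is labial, so the suffix is -as, giving *hoemas*.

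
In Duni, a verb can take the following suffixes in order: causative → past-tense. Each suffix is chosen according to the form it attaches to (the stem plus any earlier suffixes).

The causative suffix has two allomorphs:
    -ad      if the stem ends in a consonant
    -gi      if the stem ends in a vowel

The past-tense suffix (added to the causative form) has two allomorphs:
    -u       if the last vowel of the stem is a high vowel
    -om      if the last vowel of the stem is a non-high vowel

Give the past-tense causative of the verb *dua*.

duagiu

*dua* — final sound /a/ (a vowel) → -gi → *duagi*.
Since the last vowel of the causative form *duagi* is /i/ (a high vowel), it takes -u, giving *duagiu*.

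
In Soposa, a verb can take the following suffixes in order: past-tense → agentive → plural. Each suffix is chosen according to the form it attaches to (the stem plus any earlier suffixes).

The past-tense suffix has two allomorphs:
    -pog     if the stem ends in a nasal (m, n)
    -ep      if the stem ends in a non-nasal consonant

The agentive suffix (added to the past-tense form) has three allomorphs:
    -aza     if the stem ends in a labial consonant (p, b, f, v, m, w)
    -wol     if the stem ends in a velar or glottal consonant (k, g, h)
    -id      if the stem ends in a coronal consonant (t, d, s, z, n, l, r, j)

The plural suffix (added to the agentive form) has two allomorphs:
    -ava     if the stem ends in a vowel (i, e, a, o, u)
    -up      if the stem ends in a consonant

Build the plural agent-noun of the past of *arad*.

*arad*: final consonant = /d/, non-nasal → -ep → *aradep*.
Since the final consonant of the past-tense form *aradep* is /p/ (labial), it takes -aza, giving *aradepaza*.
Since the final sound of the agentive form *aradepaza* is /a/ (a vowel), it takes -ava, giving *aradepazaava*.

aradepazaava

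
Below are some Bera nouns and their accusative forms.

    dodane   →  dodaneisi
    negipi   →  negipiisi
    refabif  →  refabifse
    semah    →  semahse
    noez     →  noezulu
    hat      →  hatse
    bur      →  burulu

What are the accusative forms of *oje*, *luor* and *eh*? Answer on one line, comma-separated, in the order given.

ojeisi, luorulu, ehse

The suffix is conditioned by the final sound: -se when the stem ends in a voiceless consonant (*refabif*, *semah*, *hat*); -ulu when the stem ends in a voiced consonant (*noez*, *bur*); -isi when the stem ends in a vowel (*dodane*, *negipi*).
Since the final sound of *oje* is /e/ (a vowel), it takes -isi, giving *ojeisi*.
The final sound of *luor* is /r/, which is a voiced consonant, so the suffix is -ulu, giving *luorulu*.
Since the final sound of *eh* is /h/ (a voiceless consonant), it takes -se, giving *ehse*.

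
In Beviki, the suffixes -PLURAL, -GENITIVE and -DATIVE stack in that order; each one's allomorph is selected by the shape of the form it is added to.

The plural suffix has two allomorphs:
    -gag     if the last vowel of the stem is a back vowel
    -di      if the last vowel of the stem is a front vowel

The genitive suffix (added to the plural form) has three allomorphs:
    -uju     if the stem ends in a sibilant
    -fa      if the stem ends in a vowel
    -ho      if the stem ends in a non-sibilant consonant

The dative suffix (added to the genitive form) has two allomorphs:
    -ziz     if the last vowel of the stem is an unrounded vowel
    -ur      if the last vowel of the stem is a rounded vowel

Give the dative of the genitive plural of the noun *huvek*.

huvekdifaziz

The last vowel of *huvek* is /e/, which is a front vowel, so the plural suffix is -di, giving *huvekdi*.
The plural form *huvekdi*: final sound = /i/, a vowel → -fa → *huvekdifa*.
The genitive form *huvekdifa* — last vowel /a/ (an unrounded vowel) → -ziz → *huvekdifaziz*.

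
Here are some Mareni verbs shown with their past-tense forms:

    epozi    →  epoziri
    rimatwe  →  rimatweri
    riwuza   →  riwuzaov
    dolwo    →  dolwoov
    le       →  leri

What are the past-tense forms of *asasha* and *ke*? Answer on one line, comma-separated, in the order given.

The alternation tracks the last vowel of the stem — -ri when the last vowel of the stem is a front vowel (*epozi*, *rimatwe*, *le*); -ov when the last vowel of the stem is a back vowel (*riwuza*, *dolwo*).
*asasha*: last vowel = /a/, a back vowel → -ov → *asashaov*.
*ke*: last vowel = /e/, a front vowel → -ri → *keri*.

asashaov, keri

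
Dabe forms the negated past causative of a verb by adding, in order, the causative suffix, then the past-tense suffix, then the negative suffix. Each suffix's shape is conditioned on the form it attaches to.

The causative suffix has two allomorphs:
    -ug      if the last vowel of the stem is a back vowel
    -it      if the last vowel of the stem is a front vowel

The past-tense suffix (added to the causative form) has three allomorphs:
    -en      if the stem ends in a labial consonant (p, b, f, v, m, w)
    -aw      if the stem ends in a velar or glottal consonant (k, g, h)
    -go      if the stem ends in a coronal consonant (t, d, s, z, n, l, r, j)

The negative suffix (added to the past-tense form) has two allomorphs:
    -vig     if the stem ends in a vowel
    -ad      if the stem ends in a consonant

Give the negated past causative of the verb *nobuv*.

nobuvugawad

The last vowel of *nobuv* is /u/, which is a back vowel, so the causative suffix is -ug, giving *nobuvug*.
Since the final consonant of the causative form *nobuvug* is /g/ (velar/glottal), it takes -aw, giving *nobuvugaw*.
The final sound of the past-tense form *nobuvugaw* is /w/, which is a consonant, so the negative suffix is -ad, giving *nobuvugawad*.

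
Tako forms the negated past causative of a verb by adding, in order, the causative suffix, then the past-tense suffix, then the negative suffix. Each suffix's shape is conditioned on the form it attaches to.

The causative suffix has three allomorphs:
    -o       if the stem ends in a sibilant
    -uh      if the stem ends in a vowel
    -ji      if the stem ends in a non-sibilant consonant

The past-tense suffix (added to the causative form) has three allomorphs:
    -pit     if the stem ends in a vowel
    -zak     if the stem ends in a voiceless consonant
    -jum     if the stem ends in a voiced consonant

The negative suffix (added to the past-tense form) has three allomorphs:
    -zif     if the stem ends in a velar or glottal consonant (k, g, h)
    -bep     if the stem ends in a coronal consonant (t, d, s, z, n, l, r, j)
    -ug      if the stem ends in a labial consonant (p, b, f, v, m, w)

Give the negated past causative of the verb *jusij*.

*jusij* — final sound /j/ (a non-sibilant consonant) → -ji → *jusijji*.
The causative form *jusijji* — final sound /i/ (a vowel) → -pit → *jusijjipit*.
The past-tense form *jusijjipit*: final consonant = /t/, coronal → -bep → *jusijjipitbep*.

jusijjipitbep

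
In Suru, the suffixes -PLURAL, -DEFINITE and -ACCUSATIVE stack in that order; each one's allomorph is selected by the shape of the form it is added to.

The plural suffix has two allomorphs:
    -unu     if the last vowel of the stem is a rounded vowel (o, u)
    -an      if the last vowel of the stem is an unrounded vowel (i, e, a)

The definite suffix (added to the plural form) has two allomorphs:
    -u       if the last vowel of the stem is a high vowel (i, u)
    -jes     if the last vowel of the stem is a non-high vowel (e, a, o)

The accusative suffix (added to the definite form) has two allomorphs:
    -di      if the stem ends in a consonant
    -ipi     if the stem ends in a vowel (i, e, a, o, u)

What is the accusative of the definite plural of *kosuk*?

Since the last vowel of *kosuk* is /u/ (a rounded vowel), it takes -unu, giving *kosukunu*.
The last vowel of the plural form *kosukunu* is /u/, which is a high vowel, so the definite suffix is -u, giving *kosukunuu*.
Since the final sound of the definite form *kosukunuu* is /u/ (a vowel), it takes -ipi, giving *kosukunuuipi*.

kosukunuuipi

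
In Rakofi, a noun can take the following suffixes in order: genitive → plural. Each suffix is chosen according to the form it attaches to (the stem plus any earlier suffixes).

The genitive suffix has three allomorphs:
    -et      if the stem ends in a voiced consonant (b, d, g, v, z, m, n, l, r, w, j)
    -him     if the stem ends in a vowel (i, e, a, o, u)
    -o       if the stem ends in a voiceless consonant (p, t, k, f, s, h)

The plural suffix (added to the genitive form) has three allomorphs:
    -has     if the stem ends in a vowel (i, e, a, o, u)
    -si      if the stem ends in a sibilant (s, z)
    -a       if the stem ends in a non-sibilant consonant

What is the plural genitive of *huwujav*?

huwujaveta

*huwujav*: final sound = /v/, a voiced consonant → -et → *huwujavet*.
The final sound of the genitive form *huwujavet* is /t/, which is a non-sibilant consonant, so the plural suffix is -a, giving *huwujaveta*.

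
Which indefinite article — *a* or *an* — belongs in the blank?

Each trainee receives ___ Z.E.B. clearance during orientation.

The indefinite article is chosen by the initial *sound* of the following word, not its spelling.
The initialism *Z.E.B.* is read letter by letter; the first letter, Z, is pronounced /ziː/, which begins with a consonant sound.
So the article is *a*: Each trainee receives a Z.E.B. clearance during orientation.

a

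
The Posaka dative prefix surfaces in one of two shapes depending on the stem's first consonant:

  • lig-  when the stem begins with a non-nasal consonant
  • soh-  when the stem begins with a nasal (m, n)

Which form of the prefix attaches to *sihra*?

lig-

The first consonant of *sihra* is /s/, which is non-nasal, so the prefix is lig-.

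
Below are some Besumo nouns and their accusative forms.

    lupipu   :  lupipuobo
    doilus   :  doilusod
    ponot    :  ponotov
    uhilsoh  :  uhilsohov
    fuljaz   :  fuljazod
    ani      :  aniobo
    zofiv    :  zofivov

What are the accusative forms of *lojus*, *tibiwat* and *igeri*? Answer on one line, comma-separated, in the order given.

lojusod, tibiwatov, igeriobo

Looking at the final sound of each stem: -od when the stem ends in a sibilant (*doilus*, *fuljaz*); -ov when the stem ends in a non-sibilant consonant (*ponot*, *uhilsoh*, *zofiv*); -obo when the stem ends in a vowel (*lupipu*, *ani*).
*lojus*: final sound = /s/, a sibilant → -od → *lojusod*.
*tibiwat*: final sound = /t/, a non-sibilant consonant → -ov → *tibiwatov*.
The final sound of *igeri* is /i/, which is a vowel, so the suffix is -obo, giving *igeriobo*.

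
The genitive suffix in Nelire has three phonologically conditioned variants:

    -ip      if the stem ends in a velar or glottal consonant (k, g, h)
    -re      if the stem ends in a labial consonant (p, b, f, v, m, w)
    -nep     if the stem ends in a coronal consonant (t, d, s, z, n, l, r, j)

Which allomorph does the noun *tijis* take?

*tijis*: final consonant = /s/, coronal → -nep.

-nep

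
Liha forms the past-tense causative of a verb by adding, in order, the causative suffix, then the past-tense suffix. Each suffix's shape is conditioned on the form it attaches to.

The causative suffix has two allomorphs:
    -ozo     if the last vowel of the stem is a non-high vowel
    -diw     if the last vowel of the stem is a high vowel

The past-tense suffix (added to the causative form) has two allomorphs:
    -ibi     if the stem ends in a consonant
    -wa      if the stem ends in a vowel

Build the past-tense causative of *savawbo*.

*savawbo*: last vowel = /o/, a non-high vowel → -ozo → *savawboozo*.
The final sound of the causative form *savawboozo* is /o/, which is a vowel, so the past-tense suffix is -wa, giving *savawboozowa*.

savawboozowa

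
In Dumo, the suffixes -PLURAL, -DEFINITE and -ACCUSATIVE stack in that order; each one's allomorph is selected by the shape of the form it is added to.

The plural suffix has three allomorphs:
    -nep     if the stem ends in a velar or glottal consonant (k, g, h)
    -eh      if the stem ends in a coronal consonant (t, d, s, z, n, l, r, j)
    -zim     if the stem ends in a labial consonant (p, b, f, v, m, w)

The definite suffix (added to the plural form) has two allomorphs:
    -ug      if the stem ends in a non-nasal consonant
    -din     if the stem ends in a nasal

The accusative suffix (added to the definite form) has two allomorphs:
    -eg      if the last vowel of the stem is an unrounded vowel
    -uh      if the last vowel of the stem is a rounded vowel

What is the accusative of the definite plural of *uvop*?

*uvop*: final consonant = /p/, labial → -zim → *uvopzim*.
Since the final consonant of the plural form *uvopzim* is /m/ (a nasal), it takes -din, giving *uvopzimdin*.
Since the last vowel of the definite form *uvopzimdin* is /i/ (an unrounded vowel), it takes -eg, giving *uvopzimdineg*.

uvopzimdineg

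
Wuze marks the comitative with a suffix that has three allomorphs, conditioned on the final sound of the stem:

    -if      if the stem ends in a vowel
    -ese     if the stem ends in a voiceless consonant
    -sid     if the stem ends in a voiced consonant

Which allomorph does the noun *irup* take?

-ese

*irup* — final sound /p/ (a voiceless consonant) → -ese.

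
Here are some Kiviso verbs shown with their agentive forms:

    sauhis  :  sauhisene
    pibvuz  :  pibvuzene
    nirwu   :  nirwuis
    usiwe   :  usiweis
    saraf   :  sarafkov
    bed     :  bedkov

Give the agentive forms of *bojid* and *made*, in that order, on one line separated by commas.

The pattern is sibilance of the final sound: -ene when the stem ends in a sibilant (*sauhis*, *pibvuz*); -kov when the stem ends in a non-sibilant consonant (*saraf*, *bed*); -is when the stem ends in a vowel (*nirwu*, *usiwe*).
The final sound of *bojid* is /d/, which is a non-sibilant consonant, so the suffix is -kov, giving *bojidkov*.
*made* — final sound /e/ (a vowel) → -is → *madeis*.

bojidkov, madeis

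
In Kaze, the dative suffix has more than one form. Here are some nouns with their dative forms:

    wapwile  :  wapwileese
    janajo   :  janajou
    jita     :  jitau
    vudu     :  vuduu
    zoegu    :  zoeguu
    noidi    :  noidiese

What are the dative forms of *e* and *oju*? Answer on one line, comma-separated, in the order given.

eese, ojuu

The suffix is conditioned by the last vowel: -ese when the last vowel of the stem is a front vowel (*wapwile*, *noidi*); -u when the last vowel of the stem is a back vowel (*janajo*, *jita*, *vudu*, *zoegu*).
Since the last vowel of *e* is /e/ (a front vowel), it takes -ese, giving *eese*.
*oju*: last vowel = /u/, a back vowel → -u → *ojuu*.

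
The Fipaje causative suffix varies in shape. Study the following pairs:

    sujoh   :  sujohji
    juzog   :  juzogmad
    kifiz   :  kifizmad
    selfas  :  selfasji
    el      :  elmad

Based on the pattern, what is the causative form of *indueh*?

induehji

The suffix is conditioned by the final consonant: -ji when the stem ends in a voiceless consonant (*sujoh*, *selfas*); -mad when the stem ends in a voiced consonant (*juzog*, *kifiz*, *el*).
*indueh*: final consonant = /h/, voiceless → -ji → *induehji*.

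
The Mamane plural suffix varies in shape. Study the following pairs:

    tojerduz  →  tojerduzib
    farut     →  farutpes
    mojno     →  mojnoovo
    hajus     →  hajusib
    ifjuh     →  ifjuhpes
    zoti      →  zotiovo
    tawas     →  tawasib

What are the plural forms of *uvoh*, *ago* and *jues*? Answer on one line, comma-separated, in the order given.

uvohpes, agoovo, juesib

The pattern is sibilance of the final sound: -ib when the stem ends in a sibilant (*tojerduz*, *hajus*, *tawas*); -pes when the stem ends in a non-sibilant consonant (*farut*, *ifjuh*); -ovo when the stem ends in a vowel (*mojno*, *zoti*).
Since the final sound of *uvoh* is /h/ (a non-sibilant consonant), it takes -pes, giving *uvohpes*.
*ago* — final sound /o/ (a vowel) → -ovo → *agoovo*.
*jues*: final sound = /s/, a sibilant → -ib → *juesib*.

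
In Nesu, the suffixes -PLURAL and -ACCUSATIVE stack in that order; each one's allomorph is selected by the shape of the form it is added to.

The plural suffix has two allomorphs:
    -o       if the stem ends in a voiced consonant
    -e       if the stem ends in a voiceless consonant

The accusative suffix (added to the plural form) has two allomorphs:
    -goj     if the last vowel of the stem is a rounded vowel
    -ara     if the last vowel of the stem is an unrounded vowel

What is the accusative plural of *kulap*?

*kulap* — final consonant /p/ (voiceless) → -e → *kulape*.
The plural form *kulape*: last vowel = /e/, an unrounded vowel → -ara → *kulapeara*.

kulapeara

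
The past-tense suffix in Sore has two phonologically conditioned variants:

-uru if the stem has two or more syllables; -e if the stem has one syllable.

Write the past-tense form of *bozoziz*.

*bozoziz* has 3 syllables, so the suffix is -uru, giving *bozozizuru*.

bozozizuru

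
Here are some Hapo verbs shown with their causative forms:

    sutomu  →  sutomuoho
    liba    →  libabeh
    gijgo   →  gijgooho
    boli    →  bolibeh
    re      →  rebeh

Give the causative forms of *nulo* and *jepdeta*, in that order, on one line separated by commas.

The suffix is conditioned by the last vowel: -oho when the last vowel of the stem is a rounded vowel (*sutomu*, *gijgo*); -beh when the last vowel of the stem is an unrounded vowel (*liba*, *boli*, *re*).
Since the last vowel of *nulo* is /o/ (a rounded vowel), it takes -oho, giving *nulooho*.
Since the last vowel of *jepdeta* is /a/ (an unrounded vowel), it takes -beh, giving *jepdetabeh*.

nulooho, jepdetabeh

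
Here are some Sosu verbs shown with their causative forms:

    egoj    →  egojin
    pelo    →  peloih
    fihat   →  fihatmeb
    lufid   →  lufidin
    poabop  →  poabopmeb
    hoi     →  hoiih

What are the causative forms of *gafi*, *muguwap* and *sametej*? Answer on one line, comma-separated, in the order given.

The pattern is voicing of the final sound: -meb when the stem ends in a voiceless consonant (*fihat*, *poabop*); -in when the stem ends in a voiced consonant (*egoj*, *lufid*); -ih when the stem ends in a vowel (*pelo*, *hoi*).
The final sound of *gafi* is /i/, which is a vowel, so the suffix is -ih, giving *gafiih*.
*muguwap*: final sound = /p/, a voiceless consonant → -meb → *muguwapmeb*.
*sametej*: final sound = /j/, a voiced consonant → -in → *sametejin*.

gafiih, muguwapmeb, sametejin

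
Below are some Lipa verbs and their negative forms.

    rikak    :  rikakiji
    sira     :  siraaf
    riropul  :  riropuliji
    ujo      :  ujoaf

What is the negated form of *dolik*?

The alternation tracks the final sound of the stem — -iji when the stem ends in a consonant (*rikak*, *riropul*); -af when the stem ends in a vowel (*sira*, *ujo*).
*dolik* — final sound /k/ (a consonant) → -iji → *dolikiji*.

dolikiji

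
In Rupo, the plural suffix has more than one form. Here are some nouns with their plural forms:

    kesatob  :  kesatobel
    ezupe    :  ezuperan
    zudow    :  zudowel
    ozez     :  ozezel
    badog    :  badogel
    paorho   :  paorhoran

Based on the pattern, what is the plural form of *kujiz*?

kujizel

The alternation tracks the final sound of the stem — -el when the stem ends in a consonant (*kesatob*, *zudow*, *ozez*, *badog*); -ran when the stem ends in a vowel (*ezupe*, *paorho*).
*kujiz* — final sound /z/ (a consonant) → -el → *kujizel*.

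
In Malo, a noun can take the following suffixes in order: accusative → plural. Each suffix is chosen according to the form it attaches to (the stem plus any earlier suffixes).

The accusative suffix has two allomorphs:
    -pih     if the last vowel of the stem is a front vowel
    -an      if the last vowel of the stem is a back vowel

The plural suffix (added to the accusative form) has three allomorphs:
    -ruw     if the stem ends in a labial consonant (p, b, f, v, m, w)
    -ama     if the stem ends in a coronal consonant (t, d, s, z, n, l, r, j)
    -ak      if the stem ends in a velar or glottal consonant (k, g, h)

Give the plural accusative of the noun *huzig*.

huzigpihak

*huzig*: last vowel = /i/, a front vowel → -pih → *huzigpih*.
The final consonant of the accusative form *huzigpih* is /h/, which is velar/glottal, so the plural suffix is -ak, giving *huzigpihak*.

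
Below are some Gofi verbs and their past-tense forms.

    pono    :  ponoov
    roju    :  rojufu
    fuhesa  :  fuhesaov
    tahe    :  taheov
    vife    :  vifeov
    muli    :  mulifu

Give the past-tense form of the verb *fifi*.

fififu

The suffix is conditioned by the last vowel: -fu when the last vowel of the stem is a high vowel (*roju*, *muli*); -ov when the last vowel of the stem is a non-high vowel (*pono*, *fuhesa*, *tahe*, *vife*).
*fifi* — last vowel /i/ (a high vowel) → -fu → *fififu*.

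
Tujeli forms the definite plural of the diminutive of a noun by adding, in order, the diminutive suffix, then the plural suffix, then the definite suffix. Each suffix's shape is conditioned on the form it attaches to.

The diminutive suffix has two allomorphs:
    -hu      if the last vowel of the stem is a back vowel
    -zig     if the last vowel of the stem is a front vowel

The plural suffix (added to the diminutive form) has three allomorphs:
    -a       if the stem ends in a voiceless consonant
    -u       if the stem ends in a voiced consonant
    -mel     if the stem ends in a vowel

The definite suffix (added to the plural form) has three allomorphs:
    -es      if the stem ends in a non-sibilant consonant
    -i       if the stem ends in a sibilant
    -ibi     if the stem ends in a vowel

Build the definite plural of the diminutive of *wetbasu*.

The last vowel of *wetbasu* is /u/, which is a back vowel, so the diminutive suffix is -hu, giving *wetbasuhu*.
Since the final sound of the diminutive form *wetbasuhu* is /u/ (a vowel), it takes -mel, giving *wetbasuhumel*.
The plural form *wetbasuhumel* — final sound /l/ (a non-sibilant consonant) → -es → *wetbasuhumeles*.

wetbasuhumeles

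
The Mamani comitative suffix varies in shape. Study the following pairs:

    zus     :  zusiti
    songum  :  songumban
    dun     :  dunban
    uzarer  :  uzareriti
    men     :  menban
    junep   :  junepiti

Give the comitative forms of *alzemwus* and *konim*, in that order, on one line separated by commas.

The suffix is conditioned by the final consonant: -ban when the stem ends in a nasal (*songum*, *dun*, *men*); -iti when the stem ends in a non-nasal consonant (*zus*, *uzarer*, *junep*).
Since the final consonant of *alzemwus* is /s/ (non-nasal), it takes -iti, giving *alzemwusiti*.
*konim* — final consonant /m/ (a nasal) → -ban → *konimban*.

alzemwusiti, konimban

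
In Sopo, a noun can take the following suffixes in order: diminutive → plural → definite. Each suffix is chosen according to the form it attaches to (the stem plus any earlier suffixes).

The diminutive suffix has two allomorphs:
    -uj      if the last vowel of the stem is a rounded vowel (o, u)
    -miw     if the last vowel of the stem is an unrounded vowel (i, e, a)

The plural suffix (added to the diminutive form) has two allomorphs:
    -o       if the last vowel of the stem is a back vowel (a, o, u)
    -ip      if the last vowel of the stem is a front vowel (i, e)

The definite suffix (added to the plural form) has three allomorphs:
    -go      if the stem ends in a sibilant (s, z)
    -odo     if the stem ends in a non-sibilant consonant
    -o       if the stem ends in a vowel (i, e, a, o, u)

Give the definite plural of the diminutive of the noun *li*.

*li* — last vowel /i/ (an unrounded vowel) → -miw → *limiw*.
Since the last vowel of the diminutive form *limiw* is /i/ (a front vowel), it takes -ip, giving *limiwip*.
The final sound of the plural form *limiwip* is /p/, which is a non-sibilant consonant, so the definite suffix is -odo, giving *limiwipodo*.

limiwipodo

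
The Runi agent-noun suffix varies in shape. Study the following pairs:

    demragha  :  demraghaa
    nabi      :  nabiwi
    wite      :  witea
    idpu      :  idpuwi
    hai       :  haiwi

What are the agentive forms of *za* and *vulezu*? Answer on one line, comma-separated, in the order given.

zaa, vulezuwi

The pattern is height harmony: -wi when the last vowel of the stem is a high vowel (*nabi*, *idpu*, *hai*); -a when the last vowel of the stem is a non-high vowel (*demragha*, *wite*).
Since the last vowel of *za* is /a/ (a non-high vowel), it takes -a, giving *zaa*.
Since the last vowel of *vulezu* is /u/ (a high vowel), it takes -wi, giving *vulezuwi*.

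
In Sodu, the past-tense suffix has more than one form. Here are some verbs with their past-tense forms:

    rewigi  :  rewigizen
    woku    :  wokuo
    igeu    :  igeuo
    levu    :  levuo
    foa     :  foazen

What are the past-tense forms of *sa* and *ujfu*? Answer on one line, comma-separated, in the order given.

Looking at the last vowel of each stem: -o when the last vowel of the stem is a rounded vowel (*woku*, *igeu*, *levu*); -zen when the last vowel of the stem is an unrounded vowel (*rewigi*, *foa*).
*sa* — last vowel /a/ (an unrounded vowel) → -zen → *sazen*.
*ujfu*: last vowel = /u/, a rounded vowel → -o → *ujfuo*.

sazen, ujfuo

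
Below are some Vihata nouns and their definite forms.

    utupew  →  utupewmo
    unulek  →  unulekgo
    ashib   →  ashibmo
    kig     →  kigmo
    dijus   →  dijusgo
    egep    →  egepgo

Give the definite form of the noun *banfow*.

The alternation tracks the final consonant of the stem — -go when the stem ends in a voiceless consonant (*unulek*, *dijus*, *egep*); -mo when the stem ends in a voiced consonant (*utupew*, *ashib*, *kig*).
The final consonant of *banfow* is /w/, which is voiced, so the suffix is -mo, giving *banfowmo*.

banfowmo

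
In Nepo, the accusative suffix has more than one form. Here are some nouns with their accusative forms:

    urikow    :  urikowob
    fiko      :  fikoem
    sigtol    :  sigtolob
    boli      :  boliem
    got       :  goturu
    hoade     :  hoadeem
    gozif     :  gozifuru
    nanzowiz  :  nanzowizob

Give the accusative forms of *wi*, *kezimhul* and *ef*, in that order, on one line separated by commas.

Looking at the final sound of each stem: -uru when the stem ends in a voiceless consonant (*got*, *gozif*); -ob when the stem ends in a voiced consonant (*urikow*, *sigtol*, *nanzowiz*); -em when the stem ends in a vowel (*fiko*, *boli*, *hoade*).
The final sound of *wi* is /i/, which is a vowel, so the suffix is -em, giving *wiem*.
Since the final sound of *kezimhul* is /l/ (a voiced consonant), it takes -ob, giving *kezimhulob*.
The final sound of *ef* is /f/, which is a voiceless consonant, so the suffix is -uru, giving *efuru*.

wiem, kezimhulob, efuru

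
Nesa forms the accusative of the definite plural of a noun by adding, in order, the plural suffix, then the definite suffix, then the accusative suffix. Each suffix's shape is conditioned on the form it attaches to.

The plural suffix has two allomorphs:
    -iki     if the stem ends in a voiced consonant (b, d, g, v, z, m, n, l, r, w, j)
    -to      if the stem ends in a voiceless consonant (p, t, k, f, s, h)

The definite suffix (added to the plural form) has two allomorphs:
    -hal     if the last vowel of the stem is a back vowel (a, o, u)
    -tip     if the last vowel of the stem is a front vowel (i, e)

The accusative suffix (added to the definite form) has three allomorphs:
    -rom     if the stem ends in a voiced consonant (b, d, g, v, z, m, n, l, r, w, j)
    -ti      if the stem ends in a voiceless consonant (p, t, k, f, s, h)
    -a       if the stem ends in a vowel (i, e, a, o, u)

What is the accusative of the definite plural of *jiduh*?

jiduhtohalrom

The final consonant of *jiduh* is /h/, which is voiceless, so the plural suffix is -to, giving *jiduhto*.
The last vowel of the plural form *jiduhto* is /o/, which is a back vowel, so the definite suffix is -hal, giving *jiduhtohal*.
Since the final sound of the definite form *jiduhtohal* is /l/ (a voiced consonant), it takes -rom, giving *jiduhtohalrom*.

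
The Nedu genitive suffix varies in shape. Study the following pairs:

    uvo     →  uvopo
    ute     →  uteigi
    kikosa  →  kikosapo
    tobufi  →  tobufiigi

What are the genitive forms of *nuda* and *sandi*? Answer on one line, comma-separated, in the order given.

nudapo, sandiigi

The pattern is front/back vowel harmony: -igi when the last vowel of the stem is a front vowel (*ute*, *tobufi*); -po when the last vowel of the stem is a back vowel (*uvo*, *kikosa*).
*nuda* — last vowel /a/ (a back vowel) → -po → *nudapo*.
*sandi* — last vowel /i/ (a front vowel) → -igi → *sandiigi*.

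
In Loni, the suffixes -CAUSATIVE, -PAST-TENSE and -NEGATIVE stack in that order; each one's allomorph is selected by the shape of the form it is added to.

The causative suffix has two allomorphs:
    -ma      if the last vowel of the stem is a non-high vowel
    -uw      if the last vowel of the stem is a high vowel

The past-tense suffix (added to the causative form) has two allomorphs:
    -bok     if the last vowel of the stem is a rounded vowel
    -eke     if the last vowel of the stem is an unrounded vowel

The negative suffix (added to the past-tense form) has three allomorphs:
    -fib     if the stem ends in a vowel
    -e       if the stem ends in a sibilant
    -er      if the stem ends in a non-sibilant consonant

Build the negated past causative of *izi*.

Since the last vowel of *izi* is /i/ (a high vowel), it takes -uw, giving *iziuw*.
Since the last vowel of the causative form *iziuw* is /u/ (a rounded vowel), it takes -bok, giving *iziuwbok*.
The final sound of the past-tense form *iziuwbok* is /k/, which is a non-sibilant consonant, so the negative suffix is -er, giving *iziuwboker*.

iziuwboker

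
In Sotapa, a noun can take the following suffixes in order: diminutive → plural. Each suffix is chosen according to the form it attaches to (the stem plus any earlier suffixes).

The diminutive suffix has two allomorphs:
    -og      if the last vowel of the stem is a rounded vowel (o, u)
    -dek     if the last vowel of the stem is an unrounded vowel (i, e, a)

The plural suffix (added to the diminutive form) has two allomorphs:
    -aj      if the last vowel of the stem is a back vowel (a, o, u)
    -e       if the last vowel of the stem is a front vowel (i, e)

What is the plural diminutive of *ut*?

*ut* — last vowel /u/ (a rounded vowel) → -og → *utog*.
The diminutive form *utog*: last vowel = /o/, a back vowel → -aj → *utogaj*.

utogaj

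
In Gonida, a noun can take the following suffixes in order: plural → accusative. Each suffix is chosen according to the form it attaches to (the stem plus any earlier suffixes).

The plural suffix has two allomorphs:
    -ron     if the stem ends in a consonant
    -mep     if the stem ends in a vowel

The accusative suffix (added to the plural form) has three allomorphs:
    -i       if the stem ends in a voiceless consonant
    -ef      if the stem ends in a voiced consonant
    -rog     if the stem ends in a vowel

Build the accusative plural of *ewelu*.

Since the final sound of *ewelu* is /u/ (a vowel), it takes -mep, giving *ewelumep*.
The plural form *ewelumep*: final sound = /p/, a voiceless consonant → -i → *ewelumepi*.

ewelumepi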